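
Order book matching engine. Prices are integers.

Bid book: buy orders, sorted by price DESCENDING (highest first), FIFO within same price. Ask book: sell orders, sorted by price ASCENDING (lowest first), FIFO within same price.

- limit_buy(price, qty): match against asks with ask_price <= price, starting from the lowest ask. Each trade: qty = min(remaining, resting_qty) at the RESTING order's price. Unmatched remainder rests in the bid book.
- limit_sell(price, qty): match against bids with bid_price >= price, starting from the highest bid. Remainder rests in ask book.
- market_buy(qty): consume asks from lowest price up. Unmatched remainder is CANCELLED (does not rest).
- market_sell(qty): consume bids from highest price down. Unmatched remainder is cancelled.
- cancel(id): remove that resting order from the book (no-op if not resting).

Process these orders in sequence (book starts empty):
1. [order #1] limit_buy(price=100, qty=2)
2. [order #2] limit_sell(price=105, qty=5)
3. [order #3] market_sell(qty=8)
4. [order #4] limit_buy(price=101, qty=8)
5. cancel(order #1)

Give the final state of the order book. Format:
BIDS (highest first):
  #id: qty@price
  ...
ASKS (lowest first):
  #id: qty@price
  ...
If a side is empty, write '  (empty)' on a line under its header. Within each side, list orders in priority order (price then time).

Answer: BIDS (highest first):
  #4: 8@101
ASKS (lowest first):
  #2: 5@105

Derivation:
After op 1 [order #1] limit_buy(price=100, qty=2): fills=none; bids=[#1:2@100] asks=[-]
After op 2 [order #2] limit_sell(price=105, qty=5): fills=none; bids=[#1:2@100] asks=[#2:5@105]
After op 3 [order #3] market_sell(qty=8): fills=#1x#3:2@100; bids=[-] asks=[#2:5@105]
After op 4 [order #4] limit_buy(price=101, qty=8): fills=none; bids=[#4:8@101] asks=[#2:5@105]
After op 5 cancel(order #1): fills=none; bids=[#4:8@101] asks=[#2:5@105]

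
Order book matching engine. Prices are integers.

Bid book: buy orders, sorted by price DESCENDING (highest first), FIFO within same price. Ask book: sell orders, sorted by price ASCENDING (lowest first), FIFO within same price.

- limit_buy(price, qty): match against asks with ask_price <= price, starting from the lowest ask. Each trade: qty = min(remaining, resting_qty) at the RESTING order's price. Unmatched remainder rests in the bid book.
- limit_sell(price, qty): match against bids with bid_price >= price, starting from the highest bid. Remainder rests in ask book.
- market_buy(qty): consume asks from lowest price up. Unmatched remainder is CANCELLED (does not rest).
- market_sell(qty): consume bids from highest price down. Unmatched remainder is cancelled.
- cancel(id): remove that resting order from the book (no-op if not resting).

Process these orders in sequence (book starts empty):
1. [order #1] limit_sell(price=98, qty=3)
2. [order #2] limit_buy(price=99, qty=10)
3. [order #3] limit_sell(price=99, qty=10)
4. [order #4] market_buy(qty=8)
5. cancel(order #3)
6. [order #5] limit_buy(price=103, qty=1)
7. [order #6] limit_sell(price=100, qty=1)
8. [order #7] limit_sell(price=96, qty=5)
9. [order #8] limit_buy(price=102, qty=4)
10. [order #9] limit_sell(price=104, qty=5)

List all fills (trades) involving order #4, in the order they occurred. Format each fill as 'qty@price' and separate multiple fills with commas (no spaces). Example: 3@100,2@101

After op 1 [order #1] limit_sell(price=98, qty=3): fills=none; bids=[-] asks=[#1:3@98]
After op 2 [order #2] limit_buy(price=99, qty=10): fills=#2x#1:3@98; bids=[#2:7@99] asks=[-]
After op 3 [order #3] limit_sell(price=99, qty=10): fills=#2x#3:7@99; bids=[-] asks=[#3:3@99]
After op 4 [order #4] market_buy(qty=8): fills=#4x#3:3@99; bids=[-] asks=[-]
After op 5 cancel(order #3): fills=none; bids=[-] asks=[-]
After op 6 [order #5] limit_buy(price=103, qty=1): fills=none; bids=[#5:1@103] asks=[-]
After op 7 [order #6] limit_sell(price=100, qty=1): fills=#5x#6:1@103; bids=[-] asks=[-]
After op 8 [order #7] limit_sell(price=96, qty=5): fills=none; bids=[-] asks=[#7:5@96]
After op 9 [order #8] limit_buy(price=102, qty=4): fills=#8x#7:4@96; bids=[-] asks=[#7:1@96]
After op 10 [order #9] limit_sell(price=104, qty=5): fills=none; bids=[-] asks=[#7:1@96 #9:5@104]

Answer: 3@99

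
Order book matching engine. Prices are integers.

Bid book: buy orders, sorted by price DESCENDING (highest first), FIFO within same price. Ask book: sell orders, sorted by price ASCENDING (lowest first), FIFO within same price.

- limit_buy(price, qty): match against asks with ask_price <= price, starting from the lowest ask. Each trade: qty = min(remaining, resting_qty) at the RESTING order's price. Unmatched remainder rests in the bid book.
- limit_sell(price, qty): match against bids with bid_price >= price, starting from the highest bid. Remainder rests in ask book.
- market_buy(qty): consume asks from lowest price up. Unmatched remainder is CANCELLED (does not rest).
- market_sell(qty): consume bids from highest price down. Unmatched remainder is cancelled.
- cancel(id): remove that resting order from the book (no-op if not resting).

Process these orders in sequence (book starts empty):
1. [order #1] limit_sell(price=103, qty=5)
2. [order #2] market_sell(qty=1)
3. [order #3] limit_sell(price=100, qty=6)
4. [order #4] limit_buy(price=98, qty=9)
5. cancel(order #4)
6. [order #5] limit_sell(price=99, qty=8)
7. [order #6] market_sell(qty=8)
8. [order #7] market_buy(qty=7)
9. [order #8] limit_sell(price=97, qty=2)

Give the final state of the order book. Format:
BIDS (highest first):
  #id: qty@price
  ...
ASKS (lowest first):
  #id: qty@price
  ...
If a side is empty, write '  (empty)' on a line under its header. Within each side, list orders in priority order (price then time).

Answer: BIDS (highest first):
  (empty)
ASKS (lowest first):
  #8: 2@97
  #5: 1@99
  #3: 6@100
  #1: 5@103

Derivation:
After op 1 [order #1] limit_sell(price=103, qty=5): fills=none; bids=[-] asks=[#1:5@103]
After op 2 [order #2] market_sell(qty=1): fills=none; bids=[-] asks=[#1:5@103]
After op 3 [order #3] limit_sell(price=100, qty=6): fills=none; bids=[-] asks=[#3:6@100 #1:5@103]
After op 4 [order #4] limit_buy(price=98, qty=9): fills=none; bids=[#4:9@98] asks=[#3:6@100 #1:5@103]
After op 5 cancel(order #4): fills=none; bids=[-] asks=[#3:6@100 #1:5@103]
After op 6 [order #5] limit_sell(price=99, qty=8): fills=none; bids=[-] asks=[#5:8@99 #3:6@100 #1:5@103]
After op 7 [order #6] market_sell(qty=8): fills=none; bids=[-] asks=[#5:8@99 #3:6@100 #1:5@103]
After op 8 [order #7] market_buy(qty=7): fills=#7x#5:7@99; bids=[-] asks=[#5:1@99 #3:6@100 #1:5@103]
After op 9 [order #8] limit_sell(price=97, qty=2): fills=none; bids=[-] asks=[#8:2@97 #5:1@99 #3:6@100 #1:5@103]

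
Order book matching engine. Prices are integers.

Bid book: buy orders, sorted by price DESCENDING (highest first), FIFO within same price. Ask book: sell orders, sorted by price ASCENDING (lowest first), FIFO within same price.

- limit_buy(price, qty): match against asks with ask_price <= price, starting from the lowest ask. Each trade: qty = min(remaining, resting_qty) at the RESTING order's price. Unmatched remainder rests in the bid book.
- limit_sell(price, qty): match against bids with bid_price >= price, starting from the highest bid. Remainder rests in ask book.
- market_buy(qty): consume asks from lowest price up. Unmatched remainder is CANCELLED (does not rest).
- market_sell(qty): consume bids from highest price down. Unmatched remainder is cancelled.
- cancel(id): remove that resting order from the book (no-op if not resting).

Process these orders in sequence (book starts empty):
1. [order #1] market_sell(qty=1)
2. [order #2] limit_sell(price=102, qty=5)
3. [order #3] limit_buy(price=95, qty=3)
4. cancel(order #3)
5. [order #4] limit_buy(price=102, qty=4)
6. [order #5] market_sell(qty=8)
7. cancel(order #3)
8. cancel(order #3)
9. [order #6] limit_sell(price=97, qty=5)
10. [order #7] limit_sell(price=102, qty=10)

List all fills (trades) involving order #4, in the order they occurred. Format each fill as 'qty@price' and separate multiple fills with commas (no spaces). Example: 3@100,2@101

After op 1 [order #1] market_sell(qty=1): fills=none; bids=[-] asks=[-]
After op 2 [order #2] limit_sell(price=102, qty=5): fills=none; bids=[-] asks=[#2:5@102]
After op 3 [order #3] limit_buy(price=95, qty=3): fills=none; bids=[#3:3@95] asks=[#2:5@102]
After op 4 cancel(order #3): fills=none; bids=[-] asks=[#2:5@102]
After op 5 [order #4] limit_buy(price=102, qty=4): fills=#4x#2:4@102; bids=[-] asks=[#2:1@102]
After op 6 [order #5] market_sell(qty=8): fills=none; bids=[-] asks=[#2:1@102]
After op 7 cancel(order #3): fills=none; bids=[-] asks=[#2:1@102]
After op 8 cancel(order #3): fills=none; bids=[-] asks=[#2:1@102]
After op 9 [order #6] limit_sell(price=97, qty=5): fills=none; bids=[-] asks=[#6:5@97 #2:1@102]
After op 10 [order #7] limit_sell(price=102, qty=10): fills=none; bids=[-] asks=[#6:5@97 #2:1@102 #7:10@102]

Answer: 4@102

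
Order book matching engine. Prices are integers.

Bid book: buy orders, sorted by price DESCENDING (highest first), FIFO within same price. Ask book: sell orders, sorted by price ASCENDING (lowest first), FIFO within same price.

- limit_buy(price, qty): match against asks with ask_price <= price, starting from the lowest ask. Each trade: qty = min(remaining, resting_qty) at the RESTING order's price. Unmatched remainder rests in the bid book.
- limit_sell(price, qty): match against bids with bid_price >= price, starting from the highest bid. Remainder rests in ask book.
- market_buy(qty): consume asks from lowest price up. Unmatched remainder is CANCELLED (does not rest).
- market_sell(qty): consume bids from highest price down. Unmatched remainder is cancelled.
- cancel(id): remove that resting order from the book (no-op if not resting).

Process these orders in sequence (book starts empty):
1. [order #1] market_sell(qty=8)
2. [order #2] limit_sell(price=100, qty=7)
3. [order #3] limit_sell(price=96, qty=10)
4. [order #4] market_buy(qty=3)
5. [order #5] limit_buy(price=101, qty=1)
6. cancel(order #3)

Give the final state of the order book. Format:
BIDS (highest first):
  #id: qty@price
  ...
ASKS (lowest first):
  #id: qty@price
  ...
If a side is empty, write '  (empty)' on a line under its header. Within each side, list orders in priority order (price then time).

Answer: BIDS (highest first):
  (empty)
ASKS (lowest first):
  #2: 7@100

Derivation:
After op 1 [order #1] market_sell(qty=8): fills=none; bids=[-] asks=[-]
After op 2 [order #2] limit_sell(price=100, qty=7): fills=none; bids=[-] asks=[#2:7@100]
After op 3 [order #3] limit_sell(price=96, qty=10): fills=none; bids=[-] asks=[#3:10@96 #2:7@100]
After op 4 [order #4] market_buy(qty=3): fills=#4x#3:3@96; bids=[-] asks=[#3:7@96 #2:7@100]
After op 5 [order #5] limit_buy(price=101, qty=1): fills=#5x#3:1@96; bids=[-] asks=[#3:6@96 #2:7@100]
After op 6 cancel(order #3): fills=none; bids=[-] asks=[#2:7@100]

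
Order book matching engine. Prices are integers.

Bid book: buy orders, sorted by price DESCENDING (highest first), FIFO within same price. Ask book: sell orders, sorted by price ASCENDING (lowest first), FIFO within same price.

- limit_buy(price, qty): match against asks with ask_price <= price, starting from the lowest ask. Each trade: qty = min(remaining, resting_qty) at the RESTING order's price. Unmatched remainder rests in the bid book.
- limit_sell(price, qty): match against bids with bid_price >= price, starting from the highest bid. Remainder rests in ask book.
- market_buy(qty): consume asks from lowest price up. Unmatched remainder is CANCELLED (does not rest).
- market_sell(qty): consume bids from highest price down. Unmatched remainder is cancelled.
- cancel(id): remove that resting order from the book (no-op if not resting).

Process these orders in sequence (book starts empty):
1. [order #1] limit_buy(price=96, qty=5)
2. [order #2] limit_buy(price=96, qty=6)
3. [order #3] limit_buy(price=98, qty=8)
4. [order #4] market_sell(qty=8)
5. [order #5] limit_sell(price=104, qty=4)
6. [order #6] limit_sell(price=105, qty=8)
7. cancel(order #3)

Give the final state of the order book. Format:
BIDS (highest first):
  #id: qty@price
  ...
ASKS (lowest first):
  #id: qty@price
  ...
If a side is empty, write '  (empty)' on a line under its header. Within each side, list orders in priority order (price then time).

After op 1 [order #1] limit_buy(price=96, qty=5): fills=none; bids=[#1:5@96] asks=[-]
After op 2 [order #2] limit_buy(price=96, qty=6): fills=none; bids=[#1:5@96 #2:6@96] asks=[-]
After op 3 [order #3] limit_buy(price=98, qty=8): fills=none; bids=[#3:8@98 #1:5@96 #2:6@96] asks=[-]
After op 4 [order #4] market_sell(qty=8): fills=#3x#4:8@98; bids=[#1:5@96 #2:6@96] asks=[-]
After op 5 [order #5] limit_sell(price=104, qty=4): fills=none; bids=[#1:5@96 #2:6@96] asks=[#5:4@104]
After op 6 [order #6] limit_sell(price=105, qty=8): fills=none; bids=[#1:5@96 #2:6@96] asks=[#5:4@104 #6:8@105]
After op 7 cancel(order #3): fills=none; bids=[#1:5@96 #2:6@96] asks=[#5:4@104 #6:8@105]

Answer: BIDS (highest first):
  #1: 5@96
  #2: 6@96
ASKS (lowest first):
  #5: 4@104
  #6: 8@105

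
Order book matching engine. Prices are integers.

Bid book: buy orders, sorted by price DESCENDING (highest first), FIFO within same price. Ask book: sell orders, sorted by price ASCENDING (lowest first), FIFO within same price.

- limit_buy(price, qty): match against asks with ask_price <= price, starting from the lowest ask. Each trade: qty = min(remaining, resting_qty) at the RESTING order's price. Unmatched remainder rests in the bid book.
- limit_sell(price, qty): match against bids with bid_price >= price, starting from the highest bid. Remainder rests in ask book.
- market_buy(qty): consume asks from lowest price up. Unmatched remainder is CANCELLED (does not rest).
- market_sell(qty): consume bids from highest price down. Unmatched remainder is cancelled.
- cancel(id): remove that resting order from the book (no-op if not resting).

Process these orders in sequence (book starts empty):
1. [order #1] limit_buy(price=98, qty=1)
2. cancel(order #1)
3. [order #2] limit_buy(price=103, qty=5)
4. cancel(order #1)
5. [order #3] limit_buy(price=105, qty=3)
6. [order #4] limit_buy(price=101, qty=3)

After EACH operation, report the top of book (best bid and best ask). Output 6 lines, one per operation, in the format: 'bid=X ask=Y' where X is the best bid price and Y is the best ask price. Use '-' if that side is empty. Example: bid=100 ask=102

After op 1 [order #1] limit_buy(price=98, qty=1): fills=none; bids=[#1:1@98] asks=[-]
After op 2 cancel(order #1): fills=none; bids=[-] asks=[-]
After op 3 [order #2] limit_buy(price=103, qty=5): fills=none; bids=[#2:5@103] asks=[-]
After op 4 cancel(order #1): fills=none; bids=[#2:5@103] asks=[-]
After op 5 [order #3] limit_buy(price=105, qty=3): fills=none; bids=[#3:3@105 #2:5@103] asks=[-]
After op 6 [order #4] limit_buy(price=101, qty=3): fills=none; bids=[#3:3@105 #2:5@103 #4:3@101] asks=[-]

Answer: bid=98 ask=-
bid=- ask=-
bid=103 ask=-
bid=103 ask=-
bid=105 ask=-
bid=105 ask=-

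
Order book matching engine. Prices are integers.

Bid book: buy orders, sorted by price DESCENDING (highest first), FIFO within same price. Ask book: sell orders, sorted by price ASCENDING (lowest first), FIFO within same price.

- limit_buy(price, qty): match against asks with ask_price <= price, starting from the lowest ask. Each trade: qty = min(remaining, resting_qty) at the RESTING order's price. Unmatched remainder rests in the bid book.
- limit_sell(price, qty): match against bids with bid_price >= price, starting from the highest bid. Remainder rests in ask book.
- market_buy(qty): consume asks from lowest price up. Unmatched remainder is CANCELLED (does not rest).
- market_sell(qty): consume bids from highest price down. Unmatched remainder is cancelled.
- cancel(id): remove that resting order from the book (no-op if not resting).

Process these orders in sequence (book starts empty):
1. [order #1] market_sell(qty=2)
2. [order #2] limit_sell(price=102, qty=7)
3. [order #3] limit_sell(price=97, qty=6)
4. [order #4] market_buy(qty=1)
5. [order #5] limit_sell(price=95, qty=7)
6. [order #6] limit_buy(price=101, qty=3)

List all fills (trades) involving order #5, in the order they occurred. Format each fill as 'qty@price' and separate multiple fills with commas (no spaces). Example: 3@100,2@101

After op 1 [order #1] market_sell(qty=2): fills=none; bids=[-] asks=[-]
After op 2 [order #2] limit_sell(price=102, qty=7): fills=none; bids=[-] asks=[#2:7@102]
After op 3 [order #3] limit_sell(price=97, qty=6): fills=none; bids=[-] asks=[#3:6@97 #2:7@102]
After op 4 [order #4] market_buy(qty=1): fills=#4x#3:1@97; bids=[-] asks=[#3:5@97 #2:7@102]
After op 5 [order #5] limit_sell(price=95, qty=7): fills=none; bids=[-] asks=[#5:7@95 #3:5@97 #2:7@102]
After op 6 [order #6] limit_buy(price=101, qty=3): fills=#6x#5:3@95; bids=[-] asks=[#5:4@95 #3:5@97 #2:7@102]

Answer: 3@95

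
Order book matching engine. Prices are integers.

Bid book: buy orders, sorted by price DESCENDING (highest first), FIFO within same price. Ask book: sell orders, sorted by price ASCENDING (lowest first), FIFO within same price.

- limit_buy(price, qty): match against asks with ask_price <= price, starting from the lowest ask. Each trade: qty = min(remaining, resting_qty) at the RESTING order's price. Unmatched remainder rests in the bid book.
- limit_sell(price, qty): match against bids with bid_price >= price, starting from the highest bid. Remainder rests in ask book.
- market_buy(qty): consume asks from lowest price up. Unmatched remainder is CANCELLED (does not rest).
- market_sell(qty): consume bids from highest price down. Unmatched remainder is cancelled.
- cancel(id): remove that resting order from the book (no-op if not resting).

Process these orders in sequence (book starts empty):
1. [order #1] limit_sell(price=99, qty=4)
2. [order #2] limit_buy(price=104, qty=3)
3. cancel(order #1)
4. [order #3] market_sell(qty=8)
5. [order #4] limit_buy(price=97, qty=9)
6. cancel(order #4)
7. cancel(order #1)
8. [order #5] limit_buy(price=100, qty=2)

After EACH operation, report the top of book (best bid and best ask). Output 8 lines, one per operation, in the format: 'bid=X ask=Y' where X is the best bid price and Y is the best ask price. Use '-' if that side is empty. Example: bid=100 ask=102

After op 1 [order #1] limit_sell(price=99, qty=4): fills=none; bids=[-] asks=[#1:4@99]
After op 2 [order #2] limit_buy(price=104, qty=3): fills=#2x#1:3@99; bids=[-] asks=[#1:1@99]
After op 3 cancel(order #1): fills=none; bids=[-] asks=[-]
After op 4 [order #3] market_sell(qty=8): fills=none; bids=[-] asks=[-]
After op 5 [order #4] limit_buy(price=97, qty=9): fills=none; bids=[#4:9@97] asks=[-]
After op 6 cancel(order #4): fills=none; bids=[-] asks=[-]
After op 7 cancel(order #1): fills=none; bids=[-] asks=[-]
After op 8 [order #5] limit_buy(price=100, qty=2): fills=none; bids=[#5:2@100] asks=[-]

Answer: bid=- ask=99
bid=- ask=99
bid=- ask=-
bid=- ask=-
bid=97 ask=-
bid=- ask=-
bid=- ask=-
bid=100 ask=-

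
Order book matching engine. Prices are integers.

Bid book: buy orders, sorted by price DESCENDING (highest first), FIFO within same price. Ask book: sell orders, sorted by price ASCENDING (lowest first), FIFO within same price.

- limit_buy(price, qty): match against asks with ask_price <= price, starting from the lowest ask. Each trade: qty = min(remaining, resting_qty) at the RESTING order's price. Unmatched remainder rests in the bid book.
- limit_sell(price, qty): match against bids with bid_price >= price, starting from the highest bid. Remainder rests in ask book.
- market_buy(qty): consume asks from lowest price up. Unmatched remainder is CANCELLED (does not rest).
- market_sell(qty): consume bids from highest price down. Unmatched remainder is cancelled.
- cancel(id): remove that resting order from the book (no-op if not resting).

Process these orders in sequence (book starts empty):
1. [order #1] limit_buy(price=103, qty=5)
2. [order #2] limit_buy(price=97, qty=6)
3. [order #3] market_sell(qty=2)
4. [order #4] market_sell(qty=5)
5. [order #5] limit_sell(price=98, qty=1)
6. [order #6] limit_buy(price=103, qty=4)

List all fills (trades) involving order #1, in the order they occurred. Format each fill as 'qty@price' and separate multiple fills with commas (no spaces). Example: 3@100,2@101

After op 1 [order #1] limit_buy(price=103, qty=5): fills=none; bids=[#1:5@103] asks=[-]
After op 2 [order #2] limit_buy(price=97, qty=6): fills=none; bids=[#1:5@103 #2:6@97] asks=[-]
After op 3 [order #3] market_sell(qty=2): fills=#1x#3:2@103; bids=[#1:3@103 #2:6@97] asks=[-]
After op 4 [order #4] market_sell(qty=5): fills=#1x#4:3@103 #2x#4:2@97; bids=[#2:4@97] asks=[-]
After op 5 [order #5] limit_sell(price=98, qty=1): fills=none; bids=[#2:4@97] asks=[#5:1@98]
After op 6 [order #6] limit_buy(price=103, qty=4): fills=#6x#5:1@98; bids=[#6:3@103 #2:4@97] asks=[-]

Answer: 2@103,3@103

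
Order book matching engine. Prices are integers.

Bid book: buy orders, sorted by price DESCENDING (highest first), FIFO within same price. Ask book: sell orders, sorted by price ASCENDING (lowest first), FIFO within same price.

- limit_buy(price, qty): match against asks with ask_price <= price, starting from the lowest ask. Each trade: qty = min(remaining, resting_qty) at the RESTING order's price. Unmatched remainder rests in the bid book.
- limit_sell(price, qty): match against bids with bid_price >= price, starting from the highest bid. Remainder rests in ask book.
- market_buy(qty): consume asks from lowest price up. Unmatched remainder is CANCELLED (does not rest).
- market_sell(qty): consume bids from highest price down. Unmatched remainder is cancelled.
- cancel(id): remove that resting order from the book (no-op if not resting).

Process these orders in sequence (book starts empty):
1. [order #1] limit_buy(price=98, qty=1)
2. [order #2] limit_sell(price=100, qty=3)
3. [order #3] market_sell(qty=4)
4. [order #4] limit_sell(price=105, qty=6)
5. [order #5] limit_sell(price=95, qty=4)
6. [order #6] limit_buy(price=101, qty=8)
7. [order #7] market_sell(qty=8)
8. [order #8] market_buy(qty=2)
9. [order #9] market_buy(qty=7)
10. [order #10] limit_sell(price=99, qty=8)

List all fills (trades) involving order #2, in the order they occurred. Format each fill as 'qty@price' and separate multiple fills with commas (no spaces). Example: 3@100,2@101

After op 1 [order #1] limit_buy(price=98, qty=1): fills=none; bids=[#1:1@98] asks=[-]
After op 2 [order #2] limit_sell(price=100, qty=3): fills=none; bids=[#1:1@98] asks=[#2:3@100]
After op 3 [order #3] market_sell(qty=4): fills=#1x#3:1@98; bids=[-] asks=[#2:3@100]
After op 4 [order #4] limit_sell(price=105, qty=6): fills=none; bids=[-] asks=[#2:3@100 #4:6@105]
After op 5 [order #5] limit_sell(price=95, qty=4): fills=none; bids=[-] asks=[#5:4@95 #2:3@100 #4:6@105]
After op 6 [order #6] limit_buy(price=101, qty=8): fills=#6x#5:4@95 #6x#2:3@100; bids=[#6:1@101] asks=[#4:6@105]
After op 7 [order #7] market_sell(qty=8): fills=#6x#7:1@101; bids=[-] asks=[#4:6@105]
After op 8 [order #8] market_buy(qty=2): fills=#8x#4:2@105; bids=[-] asks=[#4:4@105]
After op 9 [order #9] market_buy(qty=7): fills=#9x#4:4@105; bids=[-] asks=[-]
After op 10 [order #10] limit_sell(price=99, qty=8): fills=none; bids=[-] asks=[#10:8@99]

Answer: 3@100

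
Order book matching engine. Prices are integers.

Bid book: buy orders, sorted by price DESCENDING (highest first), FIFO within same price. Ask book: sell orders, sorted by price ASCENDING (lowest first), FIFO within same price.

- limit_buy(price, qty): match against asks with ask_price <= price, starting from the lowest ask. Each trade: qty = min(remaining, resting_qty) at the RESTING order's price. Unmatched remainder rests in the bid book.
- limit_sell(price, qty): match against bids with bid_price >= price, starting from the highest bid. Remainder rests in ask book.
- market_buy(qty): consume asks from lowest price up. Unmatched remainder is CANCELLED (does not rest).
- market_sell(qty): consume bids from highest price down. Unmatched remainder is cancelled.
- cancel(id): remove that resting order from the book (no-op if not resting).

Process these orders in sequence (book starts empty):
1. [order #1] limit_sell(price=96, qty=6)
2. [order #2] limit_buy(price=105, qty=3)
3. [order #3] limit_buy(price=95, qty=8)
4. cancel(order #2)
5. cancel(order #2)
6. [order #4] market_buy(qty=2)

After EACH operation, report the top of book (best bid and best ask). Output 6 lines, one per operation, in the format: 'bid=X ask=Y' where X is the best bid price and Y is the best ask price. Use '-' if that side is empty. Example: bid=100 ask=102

Answer: bid=- ask=96
bid=- ask=96
bid=95 ask=96
bid=95 ask=96
bid=95 ask=96
bid=95 ask=96

Derivation:
After op 1 [order #1] limit_sell(price=96, qty=6): fills=none; bids=[-] asks=[#1:6@96]
After op 2 [order #2] limit_buy(price=105, qty=3): fills=#2x#1:3@96; bids=[-] asks=[#1:3@96]
After op 3 [order #3] limit_buy(price=95, qty=8): fills=none; bids=[#3:8@95] asks=[#1:3@96]
After op 4 cancel(order #2): fills=none; bids=[#3:8@95] asks=[#1:3@96]
After op 5 cancel(order #2): fills=none; bids=[#3:8@95] asks=[#1:3@96]
After op 6 [order #4] market_buy(qty=2): fills=#4x#1:2@96; bids=[#3:8@95] asks=[#1:1@96]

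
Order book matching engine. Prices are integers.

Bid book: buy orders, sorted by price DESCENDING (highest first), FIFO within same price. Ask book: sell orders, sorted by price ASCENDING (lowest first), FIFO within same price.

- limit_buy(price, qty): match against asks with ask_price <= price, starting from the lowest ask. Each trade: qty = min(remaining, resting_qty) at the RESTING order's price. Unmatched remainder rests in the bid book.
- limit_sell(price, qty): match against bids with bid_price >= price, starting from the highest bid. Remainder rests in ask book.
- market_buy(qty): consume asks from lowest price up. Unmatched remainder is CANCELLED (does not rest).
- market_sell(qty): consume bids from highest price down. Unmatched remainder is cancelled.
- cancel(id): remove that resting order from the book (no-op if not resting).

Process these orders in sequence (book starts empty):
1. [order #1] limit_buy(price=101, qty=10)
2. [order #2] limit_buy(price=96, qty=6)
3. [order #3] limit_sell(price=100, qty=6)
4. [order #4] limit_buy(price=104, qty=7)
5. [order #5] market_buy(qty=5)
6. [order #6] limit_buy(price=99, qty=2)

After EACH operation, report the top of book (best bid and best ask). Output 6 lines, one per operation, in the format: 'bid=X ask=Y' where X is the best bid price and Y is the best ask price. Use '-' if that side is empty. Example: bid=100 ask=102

Answer: bid=101 ask=-
bid=101 ask=-
bid=101 ask=-
bid=104 ask=-
bid=104 ask=-
bid=104 ask=-

Derivation:
After op 1 [order #1] limit_buy(price=101, qty=10): fills=none; bids=[#1:10@101] asks=[-]
After op 2 [order #2] limit_buy(price=96, qty=6): fills=none; bids=[#1:10@101 #2:6@96] asks=[-]
After op 3 [order #3] limit_sell(price=100, qty=6): fills=#1x#3:6@101; bids=[#1:4@101 #2:6@96] asks=[-]
After op 4 [order #4] limit_buy(price=104, qty=7): fills=none; bids=[#4:7@104 #1:4@101 #2:6@96] asks=[-]
After op 5 [order #5] market_buy(qty=5): fills=none; bids=[#4:7@104 #1:4@101 #2:6@96] asks=[-]
After op 6 [order #6] limit_buy(price=99, qty=2): fills=none; bids=[#4:7@104 #1:4@101 #6:2@99 #2:6@96] asks=[-]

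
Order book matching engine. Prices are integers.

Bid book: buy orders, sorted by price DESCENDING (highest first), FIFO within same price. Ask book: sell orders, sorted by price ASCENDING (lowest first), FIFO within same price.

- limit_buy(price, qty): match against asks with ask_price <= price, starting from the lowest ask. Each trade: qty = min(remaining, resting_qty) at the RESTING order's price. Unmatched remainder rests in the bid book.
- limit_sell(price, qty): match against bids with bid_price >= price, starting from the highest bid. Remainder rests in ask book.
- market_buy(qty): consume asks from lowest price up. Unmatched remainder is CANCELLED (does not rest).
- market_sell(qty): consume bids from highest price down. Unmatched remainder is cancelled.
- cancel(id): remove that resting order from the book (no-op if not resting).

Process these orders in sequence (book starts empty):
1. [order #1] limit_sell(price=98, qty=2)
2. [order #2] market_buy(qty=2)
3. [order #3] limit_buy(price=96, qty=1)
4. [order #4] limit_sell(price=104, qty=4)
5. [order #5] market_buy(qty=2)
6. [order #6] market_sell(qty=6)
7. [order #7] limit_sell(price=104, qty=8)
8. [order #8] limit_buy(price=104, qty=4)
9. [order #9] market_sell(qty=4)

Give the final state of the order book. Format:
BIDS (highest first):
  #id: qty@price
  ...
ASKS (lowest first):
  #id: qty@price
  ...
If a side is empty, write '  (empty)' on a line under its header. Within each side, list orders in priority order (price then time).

Answer: BIDS (highest first):
  (empty)
ASKS (lowest first):
  #7: 6@104

Derivation:
After op 1 [order #1] limit_sell(price=98, qty=2): fills=none; bids=[-] asks=[#1:2@98]
After op 2 [order #2] market_buy(qty=2): fills=#2x#1:2@98; bids=[-] asks=[-]
After op 3 [order #3] limit_buy(price=96, qty=1): fills=none; bids=[#3:1@96] asks=[-]
After op 4 [order #4] limit_sell(price=104, qty=4): fills=none; bids=[#3:1@96] asks=[#4:4@104]
After op 5 [order #5] market_buy(qty=2): fills=#5x#4:2@104; bids=[#3:1@96] asks=[#4:2@104]
After op 6 [order #6] market_sell(qty=6): fills=#3x#6:1@96; bids=[-] asks=[#4:2@104]
After op 7 [order #7] limit_sell(price=104, qty=8): fills=none; bids=[-] asks=[#4:2@104 #7:8@104]
After op 8 [order #8] limit_buy(price=104, qty=4): fills=#8x#4:2@104 #8x#7:2@104; bids=[-] asks=[#7:6@104]
After op 9 [order #9] market_sell(qty=4): fills=none; bids=[-] asks=[#7:6@104]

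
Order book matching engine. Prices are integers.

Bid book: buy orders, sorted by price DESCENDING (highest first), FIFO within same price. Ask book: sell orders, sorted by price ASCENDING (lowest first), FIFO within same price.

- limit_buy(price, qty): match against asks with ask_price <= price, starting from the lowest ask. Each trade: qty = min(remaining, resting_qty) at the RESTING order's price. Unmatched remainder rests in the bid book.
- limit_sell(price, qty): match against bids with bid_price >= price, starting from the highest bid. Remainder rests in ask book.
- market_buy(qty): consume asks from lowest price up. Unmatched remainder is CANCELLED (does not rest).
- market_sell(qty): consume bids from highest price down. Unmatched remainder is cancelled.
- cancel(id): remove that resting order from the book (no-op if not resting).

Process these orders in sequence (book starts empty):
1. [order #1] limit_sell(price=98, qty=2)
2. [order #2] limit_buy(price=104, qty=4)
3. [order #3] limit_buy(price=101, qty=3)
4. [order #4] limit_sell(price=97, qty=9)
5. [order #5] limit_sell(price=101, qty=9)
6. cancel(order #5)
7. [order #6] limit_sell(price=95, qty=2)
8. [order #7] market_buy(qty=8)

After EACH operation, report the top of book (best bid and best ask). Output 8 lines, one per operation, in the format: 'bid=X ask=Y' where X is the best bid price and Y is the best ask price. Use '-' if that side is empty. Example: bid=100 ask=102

Answer: bid=- ask=98
bid=104 ask=-
bid=104 ask=-
bid=- ask=97
bid=- ask=97
bid=- ask=97
bid=- ask=95
bid=- ask=-

Derivation:
After op 1 [order #1] limit_sell(price=98, qty=2): fills=none; bids=[-] asks=[#1:2@98]
After op 2 [order #2] limit_buy(price=104, qty=4): fills=#2x#1:2@98; bids=[#2:2@104] asks=[-]
After op 3 [order #3] limit_buy(price=101, qty=3): fills=none; bids=[#2:2@104 #3:3@101] asks=[-]
After op 4 [order #4] limit_sell(price=97, qty=9): fills=#2x#4:2@104 #3x#4:3@101; bids=[-] asks=[#4:4@97]
After op 5 [order #5] limit_sell(price=101, qty=9): fills=none; bids=[-] asks=[#4:4@97 #5:9@101]
After op 6 cancel(order #5): fills=none; bids=[-] asks=[#4:4@97]
After op 7 [order #6] limit_sell(price=95, qty=2): fills=none; bids=[-] asks=[#6:2@95 #4:4@97]
After op 8 [order #7] market_buy(qty=8): fills=#7x#6:2@95 #7x#4:4@97; bids=[-] asks=[-]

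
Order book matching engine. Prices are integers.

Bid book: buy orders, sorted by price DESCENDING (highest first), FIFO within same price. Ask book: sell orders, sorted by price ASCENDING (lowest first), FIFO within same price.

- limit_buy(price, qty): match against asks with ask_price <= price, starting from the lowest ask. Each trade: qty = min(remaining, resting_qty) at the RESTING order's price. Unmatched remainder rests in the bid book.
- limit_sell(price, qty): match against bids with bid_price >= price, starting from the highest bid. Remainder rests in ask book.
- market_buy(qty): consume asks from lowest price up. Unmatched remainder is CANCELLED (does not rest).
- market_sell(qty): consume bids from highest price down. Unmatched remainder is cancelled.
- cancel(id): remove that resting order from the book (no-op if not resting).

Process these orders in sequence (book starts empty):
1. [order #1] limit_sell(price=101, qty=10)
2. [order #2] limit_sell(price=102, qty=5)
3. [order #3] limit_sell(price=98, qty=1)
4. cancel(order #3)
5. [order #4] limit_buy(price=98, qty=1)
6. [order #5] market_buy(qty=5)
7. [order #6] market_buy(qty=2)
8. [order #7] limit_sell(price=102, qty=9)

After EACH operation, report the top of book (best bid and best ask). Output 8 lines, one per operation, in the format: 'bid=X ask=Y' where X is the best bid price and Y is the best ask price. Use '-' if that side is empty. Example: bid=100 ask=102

After op 1 [order #1] limit_sell(price=101, qty=10): fills=none; bids=[-] asks=[#1:10@101]
After op 2 [order #2] limit_sell(price=102, qty=5): fills=none; bids=[-] asks=[#1:10@101 #2:5@102]
After op 3 [order #3] limit_sell(price=98, qty=1): fills=none; bids=[-] asks=[#3:1@98 #1:10@101 #2:5@102]
After op 4 cancel(order #3): fills=none; bids=[-] asks=[#1:10@101 #2:5@102]
After op 5 [order #4] limit_buy(price=98, qty=1): fills=none; bids=[#4:1@98] asks=[#1:10@101 #2:5@102]
After op 6 [order #5] market_buy(qty=5): fills=#5x#1:5@101; bids=[#4:1@98] asks=[#1:5@101 #2:5@102]
After op 7 [order #6] market_buy(qty=2): fills=#6x#1:2@101; bids=[#4:1@98] asks=[#1:3@101 #2:5@102]
After op 8 [order #7] limit_sell(price=102, qty=9): fills=none; bids=[#4:1@98] asks=[#1:3@101 #2:5@102 #7:9@102]

Answer: bid=- ask=101
bid=- ask=101
bid=- ask=98
bid=- ask=101
bid=98 ask=101
bid=98 ask=101
bid=98 ask=101
bid=98 ask=101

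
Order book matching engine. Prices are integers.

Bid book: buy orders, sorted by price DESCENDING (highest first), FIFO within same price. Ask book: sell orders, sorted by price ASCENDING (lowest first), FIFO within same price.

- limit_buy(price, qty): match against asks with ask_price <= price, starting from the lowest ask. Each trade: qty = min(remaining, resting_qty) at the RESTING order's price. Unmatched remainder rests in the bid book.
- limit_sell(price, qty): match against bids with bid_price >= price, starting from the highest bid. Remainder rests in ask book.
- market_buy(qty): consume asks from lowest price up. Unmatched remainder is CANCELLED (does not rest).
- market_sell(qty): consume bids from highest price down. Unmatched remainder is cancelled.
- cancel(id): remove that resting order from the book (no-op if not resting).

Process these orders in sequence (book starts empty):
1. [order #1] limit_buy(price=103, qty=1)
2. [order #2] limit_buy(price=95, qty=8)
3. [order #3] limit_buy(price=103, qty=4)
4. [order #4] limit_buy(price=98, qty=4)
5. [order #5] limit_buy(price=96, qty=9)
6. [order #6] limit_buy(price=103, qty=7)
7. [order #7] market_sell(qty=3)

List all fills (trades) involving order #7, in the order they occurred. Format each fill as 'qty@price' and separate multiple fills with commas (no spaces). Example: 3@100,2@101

After op 1 [order #1] limit_buy(price=103, qty=1): fills=none; bids=[#1:1@103] asks=[-]
After op 2 [order #2] limit_buy(price=95, qty=8): fills=none; bids=[#1:1@103 #2:8@95] asks=[-]
After op 3 [order #3] limit_buy(price=103, qty=4): fills=none; bids=[#1:1@103 #3:4@103 #2:8@95] asks=[-]
After op 4 [order #4] limit_buy(price=98, qty=4): fills=none; bids=[#1:1@103 #3:4@103 #4:4@98 #2:8@95] asks=[-]
After op 5 [order #5] limit_buy(price=96, qty=9): fills=none; bids=[#1:1@103 #3:4@103 #4:4@98 #5:9@96 #2:8@95] asks=[-]
After op 6 [order #6] limit_buy(price=103, qty=7): fills=none; bids=[#1:1@103 #3:4@103 #6:7@103 #4:4@98 #5:9@96 #2:8@95] asks=[-]
After op 7 [order #7] market_sell(qty=3): fills=#1x#7:1@103 #3x#7:2@103; bids=[#3:2@103 #6:7@103 #4:4@98 #5:9@96 #2:8@95] asks=[-]

Answer: 1@103,2@103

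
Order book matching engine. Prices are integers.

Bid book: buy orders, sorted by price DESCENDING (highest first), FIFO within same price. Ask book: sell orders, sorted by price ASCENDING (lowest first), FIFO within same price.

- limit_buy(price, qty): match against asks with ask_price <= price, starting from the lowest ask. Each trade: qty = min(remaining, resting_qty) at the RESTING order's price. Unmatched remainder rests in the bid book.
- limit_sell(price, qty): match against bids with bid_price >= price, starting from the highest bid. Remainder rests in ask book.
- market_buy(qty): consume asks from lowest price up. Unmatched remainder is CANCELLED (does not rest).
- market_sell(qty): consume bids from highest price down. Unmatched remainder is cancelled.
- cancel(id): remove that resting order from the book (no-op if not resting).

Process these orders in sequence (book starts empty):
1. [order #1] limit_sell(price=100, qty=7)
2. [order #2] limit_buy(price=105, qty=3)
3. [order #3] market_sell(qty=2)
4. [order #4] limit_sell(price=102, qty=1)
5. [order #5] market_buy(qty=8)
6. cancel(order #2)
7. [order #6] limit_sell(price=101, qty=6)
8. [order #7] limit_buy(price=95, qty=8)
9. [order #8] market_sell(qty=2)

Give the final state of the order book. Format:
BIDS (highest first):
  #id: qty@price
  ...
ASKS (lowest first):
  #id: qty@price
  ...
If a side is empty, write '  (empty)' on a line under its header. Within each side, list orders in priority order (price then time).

Answer: BIDS (highest first):
  #7: 6@95
ASKS (lowest first):
  #6: 6@101

Derivation:
After op 1 [order #1] limit_sell(price=100, qty=7): fills=none; bids=[-] asks=[#1:7@100]
After op 2 [order #2] limit_buy(price=105, qty=3): fills=#2x#1:3@100; bids=[-] asks=[#1:4@100]
After op 3 [order #3] market_sell(qty=2): fills=none; bids=[-] asks=[#1:4@100]
After op 4 [order #4] limit_sell(price=102, qty=1): fills=none; bids=[-] asks=[#1:4@100 #4:1@102]
After op 5 [order #5] market_buy(qty=8): fills=#5x#1:4@100 #5x#4:1@102; bids=[-] asks=[-]
After op 6 cancel(order #2): fills=none; bids=[-] asks=[-]
After op 7 [order #6] limit_sell(price=101, qty=6): fills=none; bids=[-] asks=[#6:6@101]
After op 8 [order #7] limit_buy(price=95, qty=8): fills=none; bids=[#7:8@95] asks=[#6:6@101]
After op 9 [order #8] market_sell(qty=2): fills=#7x#8:2@95; bids=[#7:6@95] asks=[#6:6@101]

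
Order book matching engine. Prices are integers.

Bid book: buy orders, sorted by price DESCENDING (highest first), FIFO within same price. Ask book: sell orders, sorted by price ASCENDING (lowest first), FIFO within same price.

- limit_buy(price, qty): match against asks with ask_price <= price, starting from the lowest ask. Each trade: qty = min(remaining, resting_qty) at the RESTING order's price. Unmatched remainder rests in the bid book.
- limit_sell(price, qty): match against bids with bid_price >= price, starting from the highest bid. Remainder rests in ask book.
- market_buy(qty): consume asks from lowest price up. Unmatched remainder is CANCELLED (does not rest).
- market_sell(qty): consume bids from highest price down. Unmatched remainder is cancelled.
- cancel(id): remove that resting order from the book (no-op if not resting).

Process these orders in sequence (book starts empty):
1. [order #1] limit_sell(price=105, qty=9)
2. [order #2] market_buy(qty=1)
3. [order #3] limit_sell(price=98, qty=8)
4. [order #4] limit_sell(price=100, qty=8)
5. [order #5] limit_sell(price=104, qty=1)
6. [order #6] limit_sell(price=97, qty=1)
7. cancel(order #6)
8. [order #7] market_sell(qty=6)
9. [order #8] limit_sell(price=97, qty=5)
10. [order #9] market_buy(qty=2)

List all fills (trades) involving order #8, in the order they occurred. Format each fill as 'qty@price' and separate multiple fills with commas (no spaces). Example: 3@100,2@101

After op 1 [order #1] limit_sell(price=105, qty=9): fills=none; bids=[-] asks=[#1:9@105]
After op 2 [order #2] market_buy(qty=1): fills=#2x#1:1@105; bids=[-] asks=[#1:8@105]
After op 3 [order #3] limit_sell(price=98, qty=8): fills=none; bids=[-] asks=[#3:8@98 #1:8@105]
After op 4 [order #4] limit_sell(price=100, qty=8): fills=none; bids=[-] asks=[#3:8@98 #4:8@100 #1:8@105]
After op 5 [order #5] limit_sell(price=104, qty=1): fills=none; bids=[-] asks=[#3:8@98 #4:8@100 #5:1@104 #1:8@105]
After op 6 [order #6] limit_sell(price=97, qty=1): fills=none; bids=[-] asks=[#6:1@97 #3:8@98 #4:8@100 #5:1@104 #1:8@105]
After op 7 cancel(order #6): fills=none; bids=[-] asks=[#3:8@98 #4:8@100 #5:1@104 #1:8@105]
After op 8 [order #7] market_sell(qty=6): fills=none; bids=[-] asks=[#3:8@98 #4:8@100 #5:1@104 #1:8@105]
After op 9 [order #8] limit_sell(price=97, qty=5): fills=none; bids=[-] asks=[#8:5@97 #3:8@98 #4:8@100 #5:1@104 #1:8@105]
After op 10 [order #9] market_buy(qty=2): fills=#9x#8:2@97; bids=[-] asks=[#8:3@97 #3:8@98 #4:8@100 #5:1@104 #1:8@105]

Answer: 2@97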